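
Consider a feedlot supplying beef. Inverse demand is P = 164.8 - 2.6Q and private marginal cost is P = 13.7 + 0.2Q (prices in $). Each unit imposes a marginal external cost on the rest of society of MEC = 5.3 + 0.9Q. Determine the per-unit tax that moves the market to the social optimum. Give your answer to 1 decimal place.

Social marginal cost = private MC + MEC = 19.0 + 1.1Q.
Set SMC = demand: 19.0 + 1.1Q = 164.8 - 2.6Q → Q* = 39.4054.
The Pigouvian tax equals MEC at Q*: 5.3 + 0.9×39.4054 = 40.7649.

tax = $40.8 per unit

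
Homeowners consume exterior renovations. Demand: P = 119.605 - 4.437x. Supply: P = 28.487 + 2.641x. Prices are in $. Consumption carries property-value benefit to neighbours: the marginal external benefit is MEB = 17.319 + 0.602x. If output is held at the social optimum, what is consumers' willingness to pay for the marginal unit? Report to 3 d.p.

P = $45.310

Social marginal benefit = demand + MEB = 136.924 - 3.835x.
Set SMB = MC: 136.924 - 3.835x = 28.487 + 2.641x → x* = 16.7444.
Consumer price on the demand curve at x*: 119.605 − 4.437×16.7444 = 45.3101.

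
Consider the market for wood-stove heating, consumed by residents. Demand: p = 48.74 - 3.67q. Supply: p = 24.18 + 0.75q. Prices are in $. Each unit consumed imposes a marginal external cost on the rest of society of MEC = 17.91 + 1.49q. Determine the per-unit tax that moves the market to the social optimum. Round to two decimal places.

tax = $19.59 per unit

Social marginal benefit = demand − MEC = 30.83 - 5.16q.
Set SMB = MC: 30.83 - 5.16q = 24.18 + 0.75q → q* = 1.1252.
The Pigouvian tax equals MEC at q*: 17.91 + 1.49×1.1252 = 19.5865.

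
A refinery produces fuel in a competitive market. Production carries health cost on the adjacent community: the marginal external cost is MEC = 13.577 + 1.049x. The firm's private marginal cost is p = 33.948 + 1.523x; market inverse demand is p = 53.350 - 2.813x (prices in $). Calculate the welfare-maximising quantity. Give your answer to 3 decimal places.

x* = 1.082

Social marginal cost = private MC + MEC = 47.525 + 2.572x.
Set SMC = demand: 47.525 + 2.572x = 53.350 - 2.813x → x* = 1.0817.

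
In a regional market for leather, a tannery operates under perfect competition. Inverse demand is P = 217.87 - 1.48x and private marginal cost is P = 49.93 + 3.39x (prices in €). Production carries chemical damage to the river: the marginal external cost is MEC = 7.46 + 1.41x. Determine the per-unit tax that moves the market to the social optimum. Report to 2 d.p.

tax = €43.49 per unit

Social marginal cost = private MC + MEC = 57.39 + 4.80x.
Set SMC = demand: 57.39 + 4.80x = 217.87 - 1.48x → x* = 25.5541.
The Pigouvian tax equals MEC at x*: 7.46 + 1.41×25.5541 = 43.4913.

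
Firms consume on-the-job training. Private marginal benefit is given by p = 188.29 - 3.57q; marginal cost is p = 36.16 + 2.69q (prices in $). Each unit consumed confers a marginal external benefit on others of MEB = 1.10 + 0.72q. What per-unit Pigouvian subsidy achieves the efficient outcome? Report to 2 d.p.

Social marginal benefit = demand + MEB = 189.39 - 2.85q.
Set SMB = MC: 189.39 - 2.85q = 36.16 + 2.69q → q* = 27.6588.
The Pigouvian subsidy equals MEB at q*: 1.10 + 0.72×27.6588 = 21.0143.

subsidy = $21.01 per unit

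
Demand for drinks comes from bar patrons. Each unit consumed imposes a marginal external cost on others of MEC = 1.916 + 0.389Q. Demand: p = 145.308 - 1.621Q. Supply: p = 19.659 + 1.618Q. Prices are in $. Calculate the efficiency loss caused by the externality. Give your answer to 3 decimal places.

DWL = $39.859

Market equilibrium (private): 19.659 + 1.618Q = 145.308 - 1.621Q → Q_m = 38.7925.
Social marginal benefit = demand − MEC = 143.392 - 2.010Q.
Set SMB = MC: 143.392 - 2.010Q = 19.659 + 1.618Q → Q* = 34.1050.
The welfare-loss triangle has base |Q_m − Q*| and height MEC(Q_m) (the vertical gap between SMB and MC is zero at Q* and MEC at Q_m).
DWL = ½ × 4.6875 × 17.0063 = 39.8585.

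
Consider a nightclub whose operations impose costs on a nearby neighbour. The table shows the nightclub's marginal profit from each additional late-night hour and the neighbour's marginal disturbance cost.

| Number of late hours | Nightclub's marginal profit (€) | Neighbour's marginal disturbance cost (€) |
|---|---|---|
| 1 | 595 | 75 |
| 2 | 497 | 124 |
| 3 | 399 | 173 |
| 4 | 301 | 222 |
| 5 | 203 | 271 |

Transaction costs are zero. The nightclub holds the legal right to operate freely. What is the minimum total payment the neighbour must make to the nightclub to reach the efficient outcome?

Left alone the nightclub would choose level 5 (marginal profit stays positive).
Efficient level: k* = 4 (marginal profit ≥ marginal disturbance cost through 4).
The neighbour must at least cover the nightclub's forgone profit from cutting 5→4: 203 = 203.

€203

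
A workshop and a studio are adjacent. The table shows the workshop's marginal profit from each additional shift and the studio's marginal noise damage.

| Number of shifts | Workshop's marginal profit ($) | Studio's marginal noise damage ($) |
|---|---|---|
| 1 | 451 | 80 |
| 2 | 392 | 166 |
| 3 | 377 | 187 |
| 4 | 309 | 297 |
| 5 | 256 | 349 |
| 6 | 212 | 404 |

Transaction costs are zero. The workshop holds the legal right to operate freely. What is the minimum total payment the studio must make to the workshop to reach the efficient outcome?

$468

Left alone the workshop would choose level 6 (marginal profit stays positive).
Efficient level: k* = 4 (marginal profit ≥ marginal noise damage through 4).
The studio must at least cover the workshop's forgone profit from cutting 6→4: 256 + 212 = 468.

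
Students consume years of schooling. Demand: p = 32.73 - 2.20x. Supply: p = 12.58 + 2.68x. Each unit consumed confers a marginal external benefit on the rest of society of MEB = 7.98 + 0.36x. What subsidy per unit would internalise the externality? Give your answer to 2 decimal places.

Social marginal benefit = demand + MEB = 40.71 - 1.84x.
Set SMB = MC: 40.71 - 1.84x = 12.58 + 2.68x → x* = 6.2235.
The Pigouvian subsidy equals MEB at x*: 7.98 + 0.36×6.2235 = 10.2205.

subsidy = 10.22 per unit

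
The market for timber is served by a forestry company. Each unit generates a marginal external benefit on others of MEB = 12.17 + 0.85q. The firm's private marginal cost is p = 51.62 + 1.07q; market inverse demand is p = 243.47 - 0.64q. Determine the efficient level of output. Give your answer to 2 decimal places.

Social marginal cost = private MC − MEB = 39.45 + 0.22q.
Set SMC = demand: 39.45 + 0.22q = 243.47 - 0.64q → q* = 237.2326.

q* = 237.23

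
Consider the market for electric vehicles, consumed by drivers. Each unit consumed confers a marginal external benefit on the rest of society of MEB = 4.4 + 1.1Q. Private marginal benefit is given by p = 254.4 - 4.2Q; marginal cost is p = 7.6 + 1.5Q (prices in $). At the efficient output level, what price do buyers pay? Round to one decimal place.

Social marginal benefit = demand + MEB = 258.8 - 3.1Q.
Set SMB = MC: 258.8 - 3.1Q = 7.6 + 1.5Q → Q* = 54.6087.
Consumer price on the demand curve at Q*: 254.4 − 4.2×54.6087 = 25.0435.

P = $25.0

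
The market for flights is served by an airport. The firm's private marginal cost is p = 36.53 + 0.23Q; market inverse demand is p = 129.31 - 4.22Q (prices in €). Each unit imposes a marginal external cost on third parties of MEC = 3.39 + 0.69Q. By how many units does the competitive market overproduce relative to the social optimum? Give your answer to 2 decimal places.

3.46 units

Market equilibrium (private): 36.53 + 0.23Q = 129.31 - 4.22Q → Q_m = 20.8494.
Social marginal cost = private MC + MEC = 39.92 + 0.92Q.
Set SMC = demand: 39.92 + 0.92Q = 129.31 - 4.22Q → Q* = 17.3911.
Gap = |20.8494 − 17.3911| = 3.4583.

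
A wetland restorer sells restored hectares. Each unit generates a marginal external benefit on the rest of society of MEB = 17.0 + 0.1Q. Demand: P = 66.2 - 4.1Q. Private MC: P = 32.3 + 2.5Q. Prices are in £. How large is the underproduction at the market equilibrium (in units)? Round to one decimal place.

Market equilibrium (private): 32.3 + 2.5Q = 66.2 - 4.1Q → Q_m = 5.1364.
Social marginal cost = private MC − MEB = 15.3 + 2.4Q.
Set SMC = demand: 15.3 + 2.4Q = 66.2 - 4.1Q → Q* = 7.8308.
Gap = |5.1364 − 7.8308| = 2.6944.

2.7 units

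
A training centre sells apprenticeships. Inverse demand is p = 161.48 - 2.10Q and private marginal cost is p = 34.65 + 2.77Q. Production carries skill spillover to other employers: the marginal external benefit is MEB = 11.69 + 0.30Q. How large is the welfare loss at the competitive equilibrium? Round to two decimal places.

DWL = 41.62

Market equilibrium (private): 34.65 + 2.77Q = 161.48 - 2.10Q → Q_m = 26.0431.
Social marginal cost = private MC − MEB = 22.96 + 2.47Q.
Set SMC = demand: 22.96 + 2.47Q = 161.48 - 2.10Q → Q* = 30.3107.
Height of the DWL triangle at Q_m is demand(Q_m) − SMC(Q_m) = MEB(Q_m) = 19.5029.
DWL = ½ × 4.2676 × 19.5029 = 41.6153.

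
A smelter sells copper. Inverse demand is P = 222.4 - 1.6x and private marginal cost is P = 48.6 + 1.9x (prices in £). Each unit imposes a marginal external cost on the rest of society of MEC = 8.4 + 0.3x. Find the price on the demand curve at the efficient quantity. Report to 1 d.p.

Social marginal cost = private MC + MEC = 57.0 + 2.2x.
Set SMC = demand: 57.0 + 2.2x = 222.4 - 1.6x → x* = 43.5263.
Consumer price on the demand curve at x*: 222.4 − 1.6×43.5263 = 152.7579.

P = £152.8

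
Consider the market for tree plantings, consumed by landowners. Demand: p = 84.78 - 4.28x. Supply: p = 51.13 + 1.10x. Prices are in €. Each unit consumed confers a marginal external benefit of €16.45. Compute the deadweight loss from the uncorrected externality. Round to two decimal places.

Market equilibrium (private): 51.13 + 1.10x = 84.78 - 4.28x → x_m = 6.2546.
Social marginal benefit = demand + MEB = 101.23 - 4.28x.
Set SMB = MC: 101.23 - 4.28x = 51.13 + 1.10x → x* = 9.3123.
The welfare-loss triangle has base |x_m − x*| and height MEB(x_m) (the vertical gap between SMB and MC is zero at x* and MEB at x_m).
DWL = ½ × 3.0577 × 16.4500 = 25.1496.

DWL = €25.15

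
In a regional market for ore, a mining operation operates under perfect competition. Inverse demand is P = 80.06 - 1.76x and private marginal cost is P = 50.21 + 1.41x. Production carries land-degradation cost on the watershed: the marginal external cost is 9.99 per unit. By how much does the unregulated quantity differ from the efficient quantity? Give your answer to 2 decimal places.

Market equilibrium (private): 50.21 + 1.41x = 80.06 - 1.76x → x_m = 9.4164.
Social marginal cost = private MC + MEC = 60.20 + 1.41x.
Set SMC = demand: 60.20 + 1.41x = 80.06 - 1.76x → x* = 6.2650.
Gap = |9.4164 − 6.2650| = 3.1514.

3.15 units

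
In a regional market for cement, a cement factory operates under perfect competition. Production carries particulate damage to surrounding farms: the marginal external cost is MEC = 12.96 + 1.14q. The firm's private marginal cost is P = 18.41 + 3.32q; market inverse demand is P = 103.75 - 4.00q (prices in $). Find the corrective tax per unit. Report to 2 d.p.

tax = $22.71 per unit

Social marginal cost = private MC + MEC = 31.37 + 4.46q.
Set SMC = demand: 31.37 + 4.46q = 103.75 - 4.00q → q* = 8.5556.
The Pigouvian tax equals MEC at q*: 12.96 + 1.14×8.5556 = 22.7134.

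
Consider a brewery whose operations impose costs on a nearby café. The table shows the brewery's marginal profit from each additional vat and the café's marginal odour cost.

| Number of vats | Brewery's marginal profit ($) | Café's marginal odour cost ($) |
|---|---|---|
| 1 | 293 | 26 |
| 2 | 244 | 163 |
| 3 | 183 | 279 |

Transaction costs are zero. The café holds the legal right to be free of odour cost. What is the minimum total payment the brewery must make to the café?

$189

Efficient level: marginal profit ≥ marginal odour cost through level 2, so k* = 2.
With the café holding the right, the brewery must at least compensate total damage at k*: 26 + 163 = 189.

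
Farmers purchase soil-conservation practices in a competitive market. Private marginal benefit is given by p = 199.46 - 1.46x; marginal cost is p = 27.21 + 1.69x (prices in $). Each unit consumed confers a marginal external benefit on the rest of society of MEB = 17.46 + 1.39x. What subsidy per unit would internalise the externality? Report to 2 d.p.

Social marginal benefit = demand + MEB = 216.92 - 0.07x.
Set SMB = MC: 216.92 - 0.07x = 27.21 + 1.69x → x* = 107.7898.
The Pigouvian subsidy equals MEB at x*: 17.46 + 1.39×107.7898 = 167.2878.

subsidy = $167.29 per unit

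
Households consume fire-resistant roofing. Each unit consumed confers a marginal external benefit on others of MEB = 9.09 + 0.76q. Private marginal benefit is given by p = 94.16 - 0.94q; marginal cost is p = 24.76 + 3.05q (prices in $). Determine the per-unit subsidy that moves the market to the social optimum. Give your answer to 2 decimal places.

Social marginal benefit = demand + MEB = 103.25 - 0.18q.
Set SMB = MC: 103.25 - 0.18q = 24.76 + 3.05q → q* = 24.3003.
The Pigouvian subsidy equals MEB at q*: 9.09 + 0.76×24.3003 = 27.5582.

subsidy = $27.56 per unit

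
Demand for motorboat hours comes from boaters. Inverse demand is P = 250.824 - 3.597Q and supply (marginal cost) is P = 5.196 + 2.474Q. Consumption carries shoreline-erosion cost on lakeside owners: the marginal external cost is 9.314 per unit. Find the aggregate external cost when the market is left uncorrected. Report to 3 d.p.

376.837

Market equilibrium (private): 5.196 + 2.474Q = 250.824 - 3.597Q → Q_m = 40.4592.
Total external cost = MEC × Q_m = 9.314 × 40.4592 = 376.8370.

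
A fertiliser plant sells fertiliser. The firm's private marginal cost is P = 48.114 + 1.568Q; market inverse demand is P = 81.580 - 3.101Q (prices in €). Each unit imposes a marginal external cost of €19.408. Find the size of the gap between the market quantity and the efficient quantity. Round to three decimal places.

4.157 units

Market equilibrium (private): 48.114 + 1.568Q = 81.580 - 3.101Q → Q_m = 7.1677.
Social marginal cost = private MC + MEC = 67.522 + 1.568Q.
Set SMC = demand: 67.522 + 1.568Q = 81.580 - 3.101Q → Q* = 3.0109.
Gap = |7.1677 − 3.0109| = 4.1568.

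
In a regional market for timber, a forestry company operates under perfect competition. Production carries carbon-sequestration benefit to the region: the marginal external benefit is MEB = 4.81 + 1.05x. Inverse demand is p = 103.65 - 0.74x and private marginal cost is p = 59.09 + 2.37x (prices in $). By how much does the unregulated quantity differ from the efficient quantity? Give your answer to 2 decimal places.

9.64 units

Market equilibrium (private): 59.09 + 2.37x = 103.65 - 0.74x → x_m = 14.3280.
Social marginal cost = private MC − MEB = 54.28 + 1.32x.
Set SMC = demand: 54.28 + 1.32x = 103.65 - 0.74x → x* = 23.9660.
Gap = |14.3280 − 23.9660| = 9.6380.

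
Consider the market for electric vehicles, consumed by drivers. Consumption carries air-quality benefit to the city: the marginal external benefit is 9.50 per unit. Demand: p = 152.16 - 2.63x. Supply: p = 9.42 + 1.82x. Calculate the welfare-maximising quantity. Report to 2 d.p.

x* = 34.21

Social marginal benefit = demand + MEB = 161.66 - 2.63x.
Set SMB = MC: 161.66 - 2.63x = 9.42 + 1.82x → x* = 34.2112.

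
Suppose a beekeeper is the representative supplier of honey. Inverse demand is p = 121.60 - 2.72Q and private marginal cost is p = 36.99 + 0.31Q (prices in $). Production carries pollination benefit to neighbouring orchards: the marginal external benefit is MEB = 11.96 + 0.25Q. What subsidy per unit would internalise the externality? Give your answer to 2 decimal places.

Social marginal cost = private MC − MEB = 25.03 + 0.06Q.
Set SMC = demand: 25.03 + 0.06Q = 121.60 - 2.72Q → Q* = 34.7374.
The Pigouvian subsidy equals MEB at Q*: 11.96 + 0.25×34.7374 = 20.6444.

subsidy = $20.64 per unit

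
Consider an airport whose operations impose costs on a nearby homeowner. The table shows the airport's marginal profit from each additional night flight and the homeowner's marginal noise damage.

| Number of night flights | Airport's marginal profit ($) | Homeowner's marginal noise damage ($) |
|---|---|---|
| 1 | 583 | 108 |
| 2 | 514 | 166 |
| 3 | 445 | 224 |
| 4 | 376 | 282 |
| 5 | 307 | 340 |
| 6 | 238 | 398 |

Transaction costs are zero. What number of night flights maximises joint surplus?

Bargaining reaches the level where marginal profit last exceeds marginal noise damage.
That holds through level 4 (376 ≥ 282) but not at 5 (307 < 340).

4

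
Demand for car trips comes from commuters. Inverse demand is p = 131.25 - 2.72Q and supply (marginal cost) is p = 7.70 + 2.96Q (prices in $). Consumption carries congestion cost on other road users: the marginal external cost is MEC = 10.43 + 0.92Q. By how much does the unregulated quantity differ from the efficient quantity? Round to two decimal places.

Market equilibrium (private): 7.70 + 2.96Q = 131.25 - 2.72Q → Q_m = 21.7518.
Social marginal benefit = demand − MEC = 120.82 - 3.64Q.
Set SMB = MC: 120.82 - 3.64Q = 7.70 + 2.96Q → Q* = 17.1394.
Gap = |21.7518 − 17.1394| = 4.6124.

4.61 units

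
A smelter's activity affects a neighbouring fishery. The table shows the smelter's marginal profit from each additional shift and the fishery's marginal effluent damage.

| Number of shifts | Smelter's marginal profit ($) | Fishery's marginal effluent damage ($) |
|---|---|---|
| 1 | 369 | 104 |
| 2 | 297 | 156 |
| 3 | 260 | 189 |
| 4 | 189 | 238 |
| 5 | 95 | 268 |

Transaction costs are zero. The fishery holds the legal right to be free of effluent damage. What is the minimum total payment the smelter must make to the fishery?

$449

Efficient level: marginal profit ≥ marginal effluent damage through level 3, so k* = 3.
With the fishery holding the right, the smelter must at least compensate total damage at k*: 104 + 156 + 189 = 449.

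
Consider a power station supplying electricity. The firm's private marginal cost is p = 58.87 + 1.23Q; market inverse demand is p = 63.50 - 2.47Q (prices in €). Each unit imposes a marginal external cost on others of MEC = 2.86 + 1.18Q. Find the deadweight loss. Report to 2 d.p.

DWL = €1.93

Market equilibrium (private): 58.87 + 1.23Q = 63.50 - 2.47Q → Q_m = 1.2514.
Social marginal cost = private MC + MEC = 61.73 + 2.41Q.
Set SMC = demand: 61.73 + 2.41Q = 63.50 - 2.47Q → Q* = 0.3627.
The loss is the area between SMC and demand from Q* to Q_m; with linear curves that's a triangle of height MEC(Q_m).
DWL = ½ × 0.8887 × 4.3366 = 1.9270.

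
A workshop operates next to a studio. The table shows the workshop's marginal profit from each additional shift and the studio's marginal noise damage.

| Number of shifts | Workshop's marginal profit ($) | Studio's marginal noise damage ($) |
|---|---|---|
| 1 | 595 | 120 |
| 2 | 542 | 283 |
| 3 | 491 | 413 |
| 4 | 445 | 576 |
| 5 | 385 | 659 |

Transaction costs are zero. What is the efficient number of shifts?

Bargaining reaches the level where marginal profit last exceeds marginal noise damage.
That holds through level 3 (491 ≥ 413) but not at 4 (445 < 576).

3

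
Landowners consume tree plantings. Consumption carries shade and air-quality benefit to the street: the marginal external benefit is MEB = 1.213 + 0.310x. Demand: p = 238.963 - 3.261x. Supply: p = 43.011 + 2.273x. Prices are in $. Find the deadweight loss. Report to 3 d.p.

DWL = $14.222

Market equilibrium (private): 43.011 + 2.273x = 238.963 - 3.261x → x_m = 35.4087.
Social marginal benefit = demand + MEB = 240.176 - 2.951x.
Set SMB = MC: 240.176 - 2.951x = 43.011 + 2.273x → x* = 37.7422.
The welfare-loss triangle has base |x_m − x*| and height MEB(x_m) (the vertical gap between SMB and MC is zero at x* and MEB at x_m).
DWL = ½ × 2.3335 × 12.1897 = 14.2223.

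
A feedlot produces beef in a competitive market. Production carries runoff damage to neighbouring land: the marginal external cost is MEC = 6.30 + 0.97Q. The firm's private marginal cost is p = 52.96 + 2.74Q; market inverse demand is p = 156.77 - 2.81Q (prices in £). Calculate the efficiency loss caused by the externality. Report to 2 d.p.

Market equilibrium (private): 52.96 + 2.74Q = 156.77 - 2.81Q → Q_m = 18.7045.
Social marginal cost = private MC + MEC = 59.26 + 3.71Q.
Set SMC = demand: 59.26 + 3.71Q = 156.77 - 2.81Q → Q* = 14.9555.
Between Q* and Q_m the wedge SMC − demand runs linearly from 0 to MEC(Q_m), so the loss is a triangle.
DWL = ½ × 3.7490 × 24.4434 = 45.8192.

DWL = £45.82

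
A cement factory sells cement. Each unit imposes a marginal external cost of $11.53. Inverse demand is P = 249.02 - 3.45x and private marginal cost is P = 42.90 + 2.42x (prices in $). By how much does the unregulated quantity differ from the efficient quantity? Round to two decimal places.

1.96 units

Market equilibrium (private): 42.90 + 2.42x = 249.02 - 3.45x → x_m = 35.1141.
Social marginal cost = private MC + MEC = 54.43 + 2.42x.
Set SMC = demand: 54.43 + 2.42x = 249.02 - 3.45x → x* = 33.1499.
Gap = |35.1141 − 33.1499| = 1.9642.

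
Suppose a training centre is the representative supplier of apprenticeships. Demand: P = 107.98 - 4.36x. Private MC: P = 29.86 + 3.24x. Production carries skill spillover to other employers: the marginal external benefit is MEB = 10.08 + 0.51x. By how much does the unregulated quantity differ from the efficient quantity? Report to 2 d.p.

Market equilibrium (private): 29.86 + 3.24x = 107.98 - 4.36x → x_m = 10.2789.
Social marginal cost = private MC − MEB = 19.78 + 2.73x.
Set SMC = demand: 19.78 + 2.73x = 107.98 - 4.36x → x* = 12.4401.
Gap = |10.2789 − 12.4401| = 2.1612.

2.16 units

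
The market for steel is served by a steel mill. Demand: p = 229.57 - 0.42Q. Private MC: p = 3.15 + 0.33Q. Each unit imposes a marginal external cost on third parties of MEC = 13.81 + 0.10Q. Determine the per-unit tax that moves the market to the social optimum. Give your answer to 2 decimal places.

tax = 38.82 per unit

Social marginal cost = private MC + MEC = 16.96 + 0.43Q.
Set SMC = demand: 16.96 + 0.43Q = 229.57 - 0.42Q → Q* = 250.1294.
The Pigouvian tax equals MEC at Q*: 13.81 + 0.10×250.1294 = 38.8229.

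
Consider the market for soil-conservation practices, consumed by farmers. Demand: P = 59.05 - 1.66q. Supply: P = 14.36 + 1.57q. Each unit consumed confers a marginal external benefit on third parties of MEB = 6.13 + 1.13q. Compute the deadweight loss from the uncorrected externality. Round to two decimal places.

DWL = 112.79

Market equilibrium (private): 14.36 + 1.57q = 59.05 - 1.66q → q_m = 13.8359.
Social marginal benefit = demand + MEB = 65.18 - 0.53q.
Set SMB = MC: 65.18 - 0.53q = 14.36 + 1.57q → q* = 24.2000.
The welfare-loss triangle has base |q_m − q*| and height MEB(q_m) (the vertical gap between SMB and MC is zero at q* and MEB at q_m).
DWL = ½ × 10.3641 × 21.7646 = 112.7852.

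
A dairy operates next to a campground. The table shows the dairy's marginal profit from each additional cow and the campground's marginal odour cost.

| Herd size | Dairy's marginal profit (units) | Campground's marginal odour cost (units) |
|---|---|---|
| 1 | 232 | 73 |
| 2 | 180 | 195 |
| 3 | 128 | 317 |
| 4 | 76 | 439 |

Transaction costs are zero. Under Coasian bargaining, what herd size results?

1

Bargaining reaches the level where marginal profit last exceeds marginal odour cost.
That holds through level 1 (232 ≥ 73) but not at 2 (180 < 195).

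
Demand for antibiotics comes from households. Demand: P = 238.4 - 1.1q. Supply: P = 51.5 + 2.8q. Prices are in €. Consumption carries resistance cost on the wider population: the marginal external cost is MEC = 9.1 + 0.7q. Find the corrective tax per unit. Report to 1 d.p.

tax = €36.2 per unit

Social marginal benefit = demand − MEC = 229.3 - 1.8q.
Set SMB = MC: 229.3 - 1.8q = 51.5 + 2.8q → q* = 38.6522.
The Pigouvian tax equals MEC at q*: 9.1 + 0.7×38.6522 = 36.1565.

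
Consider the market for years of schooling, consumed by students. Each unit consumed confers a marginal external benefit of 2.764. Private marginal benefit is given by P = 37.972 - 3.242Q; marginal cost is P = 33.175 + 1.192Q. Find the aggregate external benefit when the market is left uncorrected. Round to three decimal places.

2.990

Market equilibrium (private): 33.175 + 1.192Q = 37.972 - 3.242Q → Q_m = 1.0819.
Total external benefit = MEB × Q_m = 2.764 × 1.0819 = 2.9904.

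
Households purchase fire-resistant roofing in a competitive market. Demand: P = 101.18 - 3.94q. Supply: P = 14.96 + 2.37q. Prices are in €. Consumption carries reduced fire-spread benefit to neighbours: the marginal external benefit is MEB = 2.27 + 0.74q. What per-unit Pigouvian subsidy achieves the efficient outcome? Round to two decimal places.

Social marginal benefit = demand + MEB = 103.45 - 3.20q.
Set SMB = MC: 103.45 - 3.20q = 14.96 + 2.37q → q* = 15.8869.
The Pigouvian subsidy equals MEB at q*: 2.27 + 0.74×15.8869 = 14.0263.

subsidy = €14.03 per unit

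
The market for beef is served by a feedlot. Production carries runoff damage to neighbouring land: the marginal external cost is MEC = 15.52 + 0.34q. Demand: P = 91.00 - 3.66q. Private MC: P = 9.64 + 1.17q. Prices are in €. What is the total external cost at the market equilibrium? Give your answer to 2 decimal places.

€309.67

Market equilibrium (private): 9.64 + 1.17q = 91.00 - 3.66q → q_m = 16.8447.
Total external cost = ∫₀^{q_m} (15.52 + 0.34q) dq = 15.52×16.8447 + ½×0.34×16.8447² = 309.6662.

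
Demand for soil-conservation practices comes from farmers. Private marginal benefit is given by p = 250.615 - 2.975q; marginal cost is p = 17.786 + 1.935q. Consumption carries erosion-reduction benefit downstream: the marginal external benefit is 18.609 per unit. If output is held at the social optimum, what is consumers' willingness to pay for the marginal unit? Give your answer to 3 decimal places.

P = 98.267

Social marginal benefit = demand + MEB = 269.224 - 2.975q.
Set SMB = MC: 269.224 - 2.975q = 17.786 + 1.935q → q* = 51.2094.
Consumer price on the demand curve at q*: 250.615 − 2.975×51.2094 = 98.2670.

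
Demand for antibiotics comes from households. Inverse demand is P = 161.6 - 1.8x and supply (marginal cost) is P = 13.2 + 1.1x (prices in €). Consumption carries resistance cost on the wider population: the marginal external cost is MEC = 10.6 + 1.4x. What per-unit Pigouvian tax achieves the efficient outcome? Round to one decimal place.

tax = €55.5 per unit

Social marginal benefit = demand − MEC = 151.0 - 3.2x.
Set SMB = MC: 151.0 - 3.2x = 13.2 + 1.1x → x* = 32.0465.
The Pigouvian tax equals MEC at x*: 10.6 + 1.4×32.0465 = 55.4651.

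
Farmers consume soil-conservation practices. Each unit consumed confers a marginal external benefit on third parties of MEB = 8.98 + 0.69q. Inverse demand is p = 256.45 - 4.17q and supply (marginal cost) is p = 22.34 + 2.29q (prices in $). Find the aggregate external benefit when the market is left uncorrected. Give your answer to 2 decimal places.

$778.53

Market equilibrium (private): 22.34 + 2.29q = 256.45 - 4.17q → q_m = 36.2399.
Total external benefit = ∫₀^{q_m} (8.98 + 0.69q) dq = 8.98×36.2399 + ½×0.69×36.2399² = 778.5333.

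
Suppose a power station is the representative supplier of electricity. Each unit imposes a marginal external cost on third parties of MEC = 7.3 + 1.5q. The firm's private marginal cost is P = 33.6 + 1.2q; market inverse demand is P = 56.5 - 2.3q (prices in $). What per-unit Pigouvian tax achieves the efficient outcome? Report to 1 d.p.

tax = $12.0 per unit

Social marginal cost = private MC + MEC = 40.9 + 2.7q.
Set SMC = demand: 40.9 + 2.7q = 56.5 - 2.3q → q* = 3.1200.
The Pigouvian tax equals MEC at q*: 7.3 + 1.5×3.1200 = 11.9800.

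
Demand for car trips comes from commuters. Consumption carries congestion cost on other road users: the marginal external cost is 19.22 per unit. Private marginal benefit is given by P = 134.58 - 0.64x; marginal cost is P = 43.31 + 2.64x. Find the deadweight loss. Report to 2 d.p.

DWL = 56.31

Market equilibrium (private): 43.31 + 2.64x = 134.58 - 0.64x → x_m = 27.8262.
Social marginal benefit = demand − MEC = 115.36 - 0.64x.
Set SMB = MC: 115.36 - 0.64x = 43.31 + 2.64x → x* = 21.9665.
The welfare-loss triangle has base |x_m − x*| and height MEC(x_m) (the vertical gap between SMB and MC is zero at x* and MEC at x_m).
DWL = ½ × 5.8597 × 19.2200 = 56.3117.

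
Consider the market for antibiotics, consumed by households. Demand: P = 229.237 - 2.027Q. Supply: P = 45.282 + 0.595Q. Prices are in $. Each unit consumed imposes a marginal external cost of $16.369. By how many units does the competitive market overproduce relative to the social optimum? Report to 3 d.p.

Market equilibrium (private): 45.282 + 0.595Q = 229.237 - 2.027Q → Q_m = 70.1583.
Social marginal benefit = demand − MEC = 212.868 - 2.027Q.
Set SMB = MC: 212.868 - 2.027Q = 45.282 + 0.595Q → Q* = 63.9153.
Gap = |70.1583 − 63.9153| = 6.2430.

6.243 units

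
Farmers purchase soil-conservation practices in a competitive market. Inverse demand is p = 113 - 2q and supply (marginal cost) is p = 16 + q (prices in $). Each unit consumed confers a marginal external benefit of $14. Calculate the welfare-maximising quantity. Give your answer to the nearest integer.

Social marginal benefit = demand + MEB = 127 - 2q.
Set SMB = MC: 127 - 2q = 16 + q → q* = 37.0000.

q* = 37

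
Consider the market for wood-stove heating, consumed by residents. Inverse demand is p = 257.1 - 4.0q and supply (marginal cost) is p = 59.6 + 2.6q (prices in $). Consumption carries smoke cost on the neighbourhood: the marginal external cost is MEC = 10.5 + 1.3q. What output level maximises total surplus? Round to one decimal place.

Social marginal benefit = demand − MEC = 246.6 - 5.3q.
Set SMB = MC: 246.6 - 5.3q = 59.6 + 2.6q → q* = 23.6709.

q* = 23.7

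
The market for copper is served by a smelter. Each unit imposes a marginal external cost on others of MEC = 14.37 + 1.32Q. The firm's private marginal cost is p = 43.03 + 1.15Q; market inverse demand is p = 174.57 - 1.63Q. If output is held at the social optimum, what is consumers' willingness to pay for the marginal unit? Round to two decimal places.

Social marginal cost = private MC + MEC = 57.40 + 2.47Q.
Set SMC = demand: 57.40 + 2.47Q = 174.57 - 1.63Q → Q* = 28.5780.
Consumer price on the demand curve at Q*: 174.57 − 1.63×28.5780 = 127.9879.

P = 127.99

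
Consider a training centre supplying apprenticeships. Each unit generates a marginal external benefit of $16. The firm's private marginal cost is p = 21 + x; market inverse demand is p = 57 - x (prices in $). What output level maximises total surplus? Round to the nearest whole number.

x* = 26

Social marginal cost = private MC − MEB = 5 + x.
Set SMC = demand: 5 + x = 57 - x → x* = 26.0000.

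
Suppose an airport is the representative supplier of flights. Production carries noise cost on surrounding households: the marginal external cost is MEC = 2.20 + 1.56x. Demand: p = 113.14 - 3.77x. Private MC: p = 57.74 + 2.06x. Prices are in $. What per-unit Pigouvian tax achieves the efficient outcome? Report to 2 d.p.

tax = $13.43 per unit

Social marginal cost = private MC + MEC = 59.94 + 3.62x.
Set SMC = demand: 59.94 + 3.62x = 113.14 - 3.77x → x* = 7.1989.
The Pigouvian tax equals MEC at x*: 2.20 + 1.56×7.1989 = 13.4303.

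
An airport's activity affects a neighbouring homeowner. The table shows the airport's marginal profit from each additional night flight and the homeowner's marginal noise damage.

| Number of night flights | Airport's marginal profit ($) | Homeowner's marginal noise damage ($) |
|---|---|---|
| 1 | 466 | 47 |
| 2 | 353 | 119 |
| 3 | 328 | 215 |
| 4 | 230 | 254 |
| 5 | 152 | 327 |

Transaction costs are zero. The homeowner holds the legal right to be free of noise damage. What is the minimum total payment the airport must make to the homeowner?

$381

Efficient level: marginal profit ≥ marginal noise damage through level 3, so k* = 3.
With the homeowner holding the right, the airport must at least compensate total damage at k*: 47 + 119 + 215 = 381.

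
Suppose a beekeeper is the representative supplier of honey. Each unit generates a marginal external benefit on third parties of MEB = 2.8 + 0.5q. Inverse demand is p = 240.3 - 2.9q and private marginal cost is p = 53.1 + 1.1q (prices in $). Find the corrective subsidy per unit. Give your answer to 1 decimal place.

subsidy = $29.9 per unit

Social marginal cost = private MC − MEB = 50.3 + 0.6q.
Set SMC = demand: 50.3 + 0.6q = 240.3 - 2.9q → q* = 54.2857.
The Pigouvian subsidy equals MEB at q*: 2.8 + 0.5×54.2857 = 29.9429.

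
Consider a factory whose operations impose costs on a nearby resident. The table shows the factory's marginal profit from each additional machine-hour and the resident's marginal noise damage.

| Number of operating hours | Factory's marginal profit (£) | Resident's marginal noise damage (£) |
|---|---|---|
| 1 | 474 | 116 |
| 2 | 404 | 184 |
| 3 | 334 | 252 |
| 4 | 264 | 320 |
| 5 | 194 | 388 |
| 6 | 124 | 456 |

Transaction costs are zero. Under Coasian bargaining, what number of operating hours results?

3

Bargaining reaches the level where marginal profit last exceeds marginal noise damage.
That holds through level 3 (334 ≥ 252) but not at 4 (264 < 320).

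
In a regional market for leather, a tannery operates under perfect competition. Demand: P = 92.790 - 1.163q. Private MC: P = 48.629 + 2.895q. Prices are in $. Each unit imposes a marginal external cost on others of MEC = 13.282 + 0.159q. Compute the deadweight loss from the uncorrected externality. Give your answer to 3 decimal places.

Market equilibrium (private): 48.629 + 2.895q = 92.790 - 1.163q → q_m = 10.8825.
Social marginal cost = private MC + MEC = 61.911 + 3.054q.
Set SMC = demand: 61.911 + 3.054q = 92.790 - 1.163q → q* = 7.3225.
The welfare-loss triangle has base |q_m − q*| and height MEC(q_m) (the vertical gap between SMC and demand is zero at q* and MEC at q_m).
DWL = ½ × 3.5600 × 15.0123 = 26.7219.

DWL = $26.722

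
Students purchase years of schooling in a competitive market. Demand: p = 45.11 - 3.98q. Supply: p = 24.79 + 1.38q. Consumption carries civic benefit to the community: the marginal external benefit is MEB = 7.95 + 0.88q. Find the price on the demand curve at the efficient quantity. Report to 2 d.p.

Social marginal benefit = demand + MEB = 53.06 - 3.10q.
Set SMB = MC: 53.06 - 3.10q = 24.79 + 1.38q → q* = 6.3103.
Consumer price on the demand curve at q*: 45.11 − 3.98×6.3103 = 19.9950.

P = 20.00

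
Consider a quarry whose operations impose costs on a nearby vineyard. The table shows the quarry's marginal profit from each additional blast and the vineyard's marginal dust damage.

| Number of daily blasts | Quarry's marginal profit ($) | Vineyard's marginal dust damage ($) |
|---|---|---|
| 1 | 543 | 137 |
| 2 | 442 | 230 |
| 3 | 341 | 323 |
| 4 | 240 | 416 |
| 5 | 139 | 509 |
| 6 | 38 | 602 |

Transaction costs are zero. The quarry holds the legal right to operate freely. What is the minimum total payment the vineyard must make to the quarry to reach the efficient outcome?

Left alone the quarry would choose level 6 (marginal profit stays positive).
Efficient level: k* = 3 (marginal profit ≥ marginal dust damage through 3).
The vineyard must at least cover the quarry's forgone profit from cutting 6→3: 240 + 139 + 38 = 417.

$417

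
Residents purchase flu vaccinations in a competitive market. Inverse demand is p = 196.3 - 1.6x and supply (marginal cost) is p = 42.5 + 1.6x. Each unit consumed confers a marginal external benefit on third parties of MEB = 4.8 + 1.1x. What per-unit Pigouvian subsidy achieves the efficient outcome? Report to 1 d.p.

Social marginal benefit = demand + MEB = 201.1 - 0.5x.
Set SMB = MC: 201.1 - 0.5x = 42.5 + 1.6x → x* = 75.5238.
The Pigouvian subsidy equals MEB at x*: 4.8 + 1.1×75.5238 = 87.8762.

subsidy = 87.9 per unit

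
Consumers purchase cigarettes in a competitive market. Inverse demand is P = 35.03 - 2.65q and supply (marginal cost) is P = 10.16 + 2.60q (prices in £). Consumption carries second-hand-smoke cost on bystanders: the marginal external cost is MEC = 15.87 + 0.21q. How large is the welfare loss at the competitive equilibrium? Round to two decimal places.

Market equilibrium (private): 10.16 + 2.60q = 35.03 - 2.65q → q_m = 4.7371.
Social marginal benefit = demand − MEC = 19.16 - 2.86q.
Set SMB = MC: 19.16 - 2.86q = 10.16 + 2.60q → q* = 1.6484.
The loss is the area between SMB and MC from q* to q_m; with linear curves that's a triangle of height MEC(q_m).
DWL = ½ × 3.0887 × 16.8648 = 26.0452.

DWL = £26.05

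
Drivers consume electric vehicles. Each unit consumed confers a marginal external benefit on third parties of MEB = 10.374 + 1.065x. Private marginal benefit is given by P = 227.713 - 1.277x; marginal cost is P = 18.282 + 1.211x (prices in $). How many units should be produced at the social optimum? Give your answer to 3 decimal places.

x* = 154.466

Social marginal benefit = demand + MEB = 238.087 - 0.212x.
Set SMB = MC: 238.087 - 0.212x = 18.282 + 1.211x → x* = 154.4659.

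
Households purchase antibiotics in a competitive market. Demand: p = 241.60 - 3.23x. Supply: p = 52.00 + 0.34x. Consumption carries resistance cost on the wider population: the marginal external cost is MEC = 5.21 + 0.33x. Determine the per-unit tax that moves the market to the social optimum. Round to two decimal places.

tax = 20.81 per unit

Social marginal benefit = demand − MEC = 236.39 - 3.56x.
Set SMB = MC: 236.39 - 3.56x = 52.00 + 0.34x → x* = 47.2795.
The Pigouvian tax equals MEC at x*: 5.21 + 0.33×47.2795 = 20.8122.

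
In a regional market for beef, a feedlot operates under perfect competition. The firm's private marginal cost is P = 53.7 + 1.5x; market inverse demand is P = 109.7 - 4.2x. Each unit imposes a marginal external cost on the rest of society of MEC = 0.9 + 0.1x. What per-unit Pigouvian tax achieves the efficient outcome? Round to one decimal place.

tax = 1.9 per unit

Social marginal cost = private MC + MEC = 54.6 + 1.6x.
Set SMC = demand: 54.6 + 1.6x = 109.7 - 4.2x → x* = 9.5000.
The Pigouvian tax equals MEC at x*: 0.9 + 0.1×9.5000 = 1.8500.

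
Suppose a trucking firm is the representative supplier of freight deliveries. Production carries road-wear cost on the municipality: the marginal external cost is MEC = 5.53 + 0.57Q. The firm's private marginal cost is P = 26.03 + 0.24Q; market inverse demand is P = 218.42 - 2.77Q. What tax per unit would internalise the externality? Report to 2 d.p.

tax = 35.28 per unit

Social marginal cost = private MC + MEC = 31.56 + 0.81Q.
Set SMC = demand: 31.56 + 0.81Q = 218.42 - 2.77Q → Q* = 52.1955.
The Pigouvian tax equals MEC at Q*: 5.53 + 0.57×52.1955 = 35.2814.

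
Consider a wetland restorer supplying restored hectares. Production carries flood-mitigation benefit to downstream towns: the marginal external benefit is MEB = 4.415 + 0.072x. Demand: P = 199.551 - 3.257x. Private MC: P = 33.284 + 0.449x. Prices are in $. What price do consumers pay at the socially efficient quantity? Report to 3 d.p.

Social marginal cost = private MC − MEB = 28.869 + 0.377x.
Set SMC = demand: 28.869 + 0.377x = 199.551 - 3.257x → x* = 46.9681.
Consumer price on the demand curve at x*: 199.551 − 3.257×46.9681 = 46.5759.

P = $46.576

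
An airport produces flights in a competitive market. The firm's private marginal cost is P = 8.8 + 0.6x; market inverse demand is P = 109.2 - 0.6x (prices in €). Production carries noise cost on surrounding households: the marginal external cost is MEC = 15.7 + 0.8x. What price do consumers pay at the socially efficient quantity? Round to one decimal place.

P = €83.8

Social marginal cost = private MC + MEC = 24.5 + 1.4x.
Set SMC = demand: 24.5 + 1.4x = 109.2 - 0.6x → x* = 42.3500.
Consumer price on the demand curve at x*: 109.2 − 0.6×42.3500 = 83.7900.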